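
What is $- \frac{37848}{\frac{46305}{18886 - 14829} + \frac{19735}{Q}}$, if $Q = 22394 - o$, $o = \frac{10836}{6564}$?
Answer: $- \frac{94038335008482}{30548380757} \approx -3078.3$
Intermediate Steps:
$o = \frac{903}{547}$ ($o = 10836 \cdot \frac{1}{6564} = \frac{903}{547} \approx 1.6508$)
$Q = \frac{12248615}{547}$ ($Q = 22394 - \frac{903}{547} = \frac{12248615}{547} \approx 22392.0$)
$- \frac{37848}{\frac{46305}{18886 - 14829} + \frac{19735}{Q}} = - \frac{37848}{\frac{46305}{18886 - 14829} + \frac{19735}{\frac{12248615}{547}}} = - \frac{37848}{\frac{46305}{18886 - 14829} + 19735 \cdot \frac{547}{12248615}} = - \frac{37848}{\frac{46305}{4057} + \frac{2159009}{2449723}} = - \frac{37848}{\frac{122193523028}{9938526211}} = \left(-37848\right) \frac{9938526211}{122193523028} = - \frac{94038335008482}{30548380757}$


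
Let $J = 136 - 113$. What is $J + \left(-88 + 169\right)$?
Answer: $104$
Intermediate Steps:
$J = 23$
$J + \left(-88 + 169\right) = 23 + \left(-88 + 169\right) = 23 + 81 = 104$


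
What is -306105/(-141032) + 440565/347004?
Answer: 825261875/239895432 ≈ 3.4401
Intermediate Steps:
-306105/(-141032) + 440565/347004 = -306105*(-1/141032) + 440565*(1/347004) = 306105/141032 + 146855/115668 = 825261875/239895432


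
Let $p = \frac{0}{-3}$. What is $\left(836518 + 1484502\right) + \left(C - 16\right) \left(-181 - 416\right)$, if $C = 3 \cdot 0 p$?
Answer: $2330572$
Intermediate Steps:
$p = 0$ ($p = 0 \left(- \frac{1}{3}\right) = 0$)
$C = 0$ ($C = 3 \cdot 0 \cdot 0 = 0 \cdot 0 = 0$)
$\left(836518 + 1484502\right) + \left(C - 16\right) \left(-181 - 416\right) = \left(836518 + 1484502\right) + \left(0 - 16\right) \left(-181 - 416\right) = 2321020 - -9552 = 2321020 + 9552 = 2330572$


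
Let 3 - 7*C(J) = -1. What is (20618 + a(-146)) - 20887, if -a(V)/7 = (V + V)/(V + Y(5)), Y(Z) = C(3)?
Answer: -144075/509 ≈ -283.06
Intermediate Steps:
C(J) = 4/7 (C(J) = 3/7 - ⅐*(-1) = 3/7 + ⅐ = 4/7)
Y(Z) = 4/7
a(V) = -14*V/(4/7 + V) (a(V) = -7*(V + V)/(V + 4/7) = -7*2*V/(4/7 + V) = -14*V/(4/7 + V))
(20618 + a(-146)) - 20887 = (20618 - 98*(-146)/(4 + 7*(-146))) - 20887 = (20618 - 98*(-146)/(4 - 1022)) - 20887 = (20618 - 98*(-146)/(-1018)) - 20887 = (20618 - 98*(-146)*(-1/1018)) - 20887 = (20618 - 7154/509) - 20887 = 10487408/509 - 20887 = -144075/509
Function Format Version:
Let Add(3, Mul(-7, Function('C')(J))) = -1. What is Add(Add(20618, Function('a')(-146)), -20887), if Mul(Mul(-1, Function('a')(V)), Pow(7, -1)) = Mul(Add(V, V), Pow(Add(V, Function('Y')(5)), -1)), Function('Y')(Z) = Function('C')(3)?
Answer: Rational(-144075, 509) ≈ -283.06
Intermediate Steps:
Function('C')(J) = Rational(4, 7) (Function('C')(J) = Add(Rational(3, 7), Mul(Rational(-1, 7), -1)) = Add(Rational(3, 7), Rational(1, 7)) = Rational(4, 7))
Function('Y')(Z) = Rational(4, 7)
Function('a')(V) = Mul(-14, V, Pow(Add(Rational(4, 7), V), -1)) (Function('a')(V) = Mul(-7, Mul(Add(V, V), Pow(Add(V, Rational(4, 7)), -1))) = Mul(-7, Mul(Mul(2, V), Pow(Add(Rational(4, 7), V), -1))) = Mul(-7, Mul(2, V, Pow(Add(Rational(4, 7), V), -1))) = Mul(-14, V, Pow(Add(Rational(4, 7), V), -1)))
Add(Add(20618, Function('a')(-146)), -20887) = Add(Add(20618, Mul(-98, -146, Pow(Add(4, Mul(7, -146)), -1))), -20887) = Add(Add(20618, Mul(-98, -146, Pow(Add(4, -1022), -1))), -20887) = Add(Add(20618, Mul(-98, -146, Pow(-1018, -1))), -20887) = Add(Add(20618, Mul(-98, -146, Rational(-1, 1018))), -20887) = Add(Add(20618, Rational(-7154, 509)), -20887) = Add(Rational(10487408, 509), -20887) = Rational(-144075, 509)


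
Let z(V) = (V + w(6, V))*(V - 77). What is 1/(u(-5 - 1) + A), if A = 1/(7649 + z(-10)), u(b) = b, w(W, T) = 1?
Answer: -8432/50591 ≈ -0.16667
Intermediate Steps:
z(V) = (1 + V)*(-77 + V) (z(V) = (V + 1)*(V - 77) = (1 + V)*(-77 + V))
A = 1/8432 (A = 1/(7649 + (-77 + (-10)**2 - 76*(-10))) = 1/(7649 + (-77 + 100 + 760)) = 1/(7649 + 783) = 1/8432 ≈ 0.00011860)
1/(u(-5 - 1) + A) = 1/((-5 - 1) + 1/8432) = 1/(-6 + 1/8432) = 1/(-50591/8432) = -8432/50591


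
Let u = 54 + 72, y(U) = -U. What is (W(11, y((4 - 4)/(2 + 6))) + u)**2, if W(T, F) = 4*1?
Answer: 16900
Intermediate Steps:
W(T, F) = 4
u = 126
(W(11, y((4 - 4)/(2 + 6))) + u)**2 = (4 + 126)**2 = 130**2 = 16900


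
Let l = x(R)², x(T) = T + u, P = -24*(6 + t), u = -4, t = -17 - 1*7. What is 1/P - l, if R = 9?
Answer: -10799/432 ≈ -24.998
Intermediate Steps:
t = -24 (t = -17 - 7 = -24)
P = 432 (P = -24*(6 - 24) = -24*(-18) = 432)
x(T) = -4 + T (x(T) = T - 4 = -4 + T)
l = 25 (l = (-4 + 9)² = 5² = 25)
1/P - l = 1/432 - 1*25 = 1/432 - 25 = -10799/432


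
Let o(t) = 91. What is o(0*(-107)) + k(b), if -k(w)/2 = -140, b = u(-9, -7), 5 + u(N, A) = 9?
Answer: 371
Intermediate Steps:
u(N, A) = 4 (u(N, A) = -5 + 9 = 4)
b = 4
k(w) = 280 (k(w) = -2*(-140) = 280)
o(0*(-107)) + k(b) = 91 + 280 = 371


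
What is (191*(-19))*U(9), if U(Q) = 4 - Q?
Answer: 18145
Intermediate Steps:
(191*(-19))*U(9) = (191*(-19))*(4 - 1*9) = -3629*(4 - 9) = -3629*(-5) = 18145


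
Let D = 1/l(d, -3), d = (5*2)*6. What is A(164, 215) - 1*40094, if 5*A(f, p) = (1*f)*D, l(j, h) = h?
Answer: -601574/15 ≈ -40105.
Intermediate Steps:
d = 60 (d = 10*6 = 60)
D = -1/3 (D = 1/(-3) = 1*(-1/3) = -1/3 ≈ -0.33333)
A(f, p) = -f/15 (A(f, p) = ((1*f)*(-1/3))/5 = (f*(-1/3))/5 = (-f/3)/5 = -f/15)
A(164, 215) - 1*40094 = -1/15*164 - 1*40094 = -164/15 - 40094 = -601574/15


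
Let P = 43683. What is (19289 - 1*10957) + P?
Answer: 52015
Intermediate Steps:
(19289 - 1*10957) + P = (19289 - 1*10957) + 43683 = (19289 - 10957) + 43683 = 8332 + 43683 = 52015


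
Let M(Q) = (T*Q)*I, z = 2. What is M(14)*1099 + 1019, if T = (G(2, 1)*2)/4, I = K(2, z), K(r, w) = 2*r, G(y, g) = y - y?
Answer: 1019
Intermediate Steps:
G(y, g) = 0
I = 4 (I = 2*2 = 4)
T = 0 (T = (0*2)/4 = 0*(1/4) = 0)
M(Q) = 0 (M(Q) = (0*Q)*4 = 0*4 = 0)
M(14)*1099 + 1019 = 0*1099 + 1019 = 0 + 1019 = 1019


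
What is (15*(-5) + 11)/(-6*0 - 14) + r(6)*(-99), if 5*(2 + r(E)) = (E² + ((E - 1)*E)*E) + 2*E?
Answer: -150914/35 ≈ -4311.8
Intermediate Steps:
r(E) = -2 + E²/5 + 2*E/5 + E²*(-1 + E)/5 (r(E) = -2 + ((E² + ((E - 1)*E)*E) + 2*E)/5 = -2 + ((E² + ((-1 + E)*E)*E) + 2*E)/5 = -2 + ((E² + (E*(-1 + E))*E) + 2*E)/5 = -2 + ((E² + E²*(-1 + E)) + 2*E)/5 = -2 + (E² + 2*E + E²*(-1 + E))/5 = -2 + (E²/5 + 2*E/5 + E²*(-1 + E)/5) = -2 + E²/5 + 2*E/5 + E²*(-1 + E)/5)
(15*(-5) + 11)/(-6*0 - 14) + r(6)*(-99) = (15*(-5) + 11)/(-6*0 - 14) + (-2 + (⅕)*6³ + (⅖)*6)*(-99) = (-75 + 11)/(0 - 14) + (-2 + (⅕)*216 + 12/5)*(-99) = -64/(-14) + (-2 + 216/5 + 12/5)*(-99) = -64*(-1/14) + (218/5)*(-99) = 32/7 - 21582/5 = -150914/35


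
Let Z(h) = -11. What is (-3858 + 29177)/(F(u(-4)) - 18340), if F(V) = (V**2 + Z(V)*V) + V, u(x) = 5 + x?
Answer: -25319/18349 ≈ -1.3799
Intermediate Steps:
F(V) = V**2 - 10*V (F(V) = (V**2 - 11*V) + V = V**2 - 10*V)
(-3858 + 29177)/(F(u(-4)) - 18340) = (-3858 + 29177)/((5 - 4)*(-10 + (5 - 4)) - 18340) = 25319/(1*(-10 + 1) - 18340) = 25319/(1*(-9) - 18340) = 25319/(-9 - 18340) = 25319/(-18349) = 25319*(-1/18349) = -25319/18349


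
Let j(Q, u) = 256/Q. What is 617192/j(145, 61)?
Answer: 11186605/32 ≈ 3.4958e+5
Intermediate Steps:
617192/j(145, 61) = 617192/((256/145)) = 617192/((256*(1/145))) = 617192/(256/145) = 617192*(145/256) = 11186605/32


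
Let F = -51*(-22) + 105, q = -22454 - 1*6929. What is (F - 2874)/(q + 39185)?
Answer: -1647/9802 ≈ -0.16803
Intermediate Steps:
q = -29383 (q = -22454 - 6929 = -29383)
F = 1227 (F = 1122 + 105 = 1227)
(F - 2874)/(q + 39185) = (1227 - 2874)/(-29383 + 39185) = -1647/9802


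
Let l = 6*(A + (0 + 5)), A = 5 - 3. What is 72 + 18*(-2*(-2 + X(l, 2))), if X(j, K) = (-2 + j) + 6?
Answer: -1512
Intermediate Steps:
A = 2
l = 42 (l = 6*(2 + (0 + 5)) = 6*(2 + 5) = 6*7 = 42)
X(j, K) = 4 + j
72 + 18*(-2*(-2 + X(l, 2))) = 72 + 18*(-2*(-2 + (4 + 42))) = 72 + 18*(-2*(-2 + 46)) = 72 + 18*(-2*44) = 72 + 18*(-88) = 72 - 1584 = -1512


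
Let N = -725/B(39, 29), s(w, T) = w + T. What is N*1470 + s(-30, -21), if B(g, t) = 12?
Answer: -177727/2 ≈ -88864.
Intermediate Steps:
s(w, T) = T + w
N = -725/12 ≈ -60.417
N*1470 + s(-30, -21) = -725/12*1470 + (-21 - 30) = -177625/2 - 51 = -177727/2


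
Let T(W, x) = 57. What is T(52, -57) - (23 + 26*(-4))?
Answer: 138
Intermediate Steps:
T(52, -57) - (23 + 26*(-4)) = 57 - (23 + 26*(-4)) = 57 - (23 - 104) = 57 - 1*(-81) = 57 + 81 = 138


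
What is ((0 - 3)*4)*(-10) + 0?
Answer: 120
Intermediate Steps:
((0 - 3)*4)*(-10) + 0 = -3*4*(-10) + 0 = -12*(-10) + 0 = 120 + 0 = 120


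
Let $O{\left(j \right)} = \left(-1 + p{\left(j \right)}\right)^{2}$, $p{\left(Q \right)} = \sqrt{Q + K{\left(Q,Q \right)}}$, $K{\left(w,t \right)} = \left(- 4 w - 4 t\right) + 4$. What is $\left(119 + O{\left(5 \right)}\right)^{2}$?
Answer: $7797 - 356 i \sqrt{31} \approx 7797.0 - 1982.1 i$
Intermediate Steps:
$K{\left(w,t \right)} = 4 - 4 t - 4 w$ ($K{\left(w,t \right)} = \left(- 4 t - 4 w\right) + 4 = 4 - 4 t - 4 w$)
$p{\left(Q \right)} = \sqrt{4 - 7 Q}$ ($p{\left(Q \right)} = \sqrt{Q - \left(-4 + 8 Q\right)} = \sqrt{4 - 7 Q}$)
$O{\left(j \right)} = \left(-1 + \sqrt{4 - 7 j}\right)^{2}$
$\left(119 + O{\left(5 \right)}\right)^{2} = \left(119 + \left(-1 + \sqrt{4 - 35}\right)^{2}\right)^{2} = \left(119 + \left(-1 + \sqrt{-31}\right)^{2}\right)^{2} = \left(119 + \left(-1 + i \sqrt{31}\right)^{2}\right)^{2}$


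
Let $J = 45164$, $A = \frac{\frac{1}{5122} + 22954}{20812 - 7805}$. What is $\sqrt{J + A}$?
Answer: $\frac{3 \sqrt{22274106271083895670}}{66621854} \approx 212.52$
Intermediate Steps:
$A = \frac{117570389}{66621854}$ ($A = \frac{\frac{1}{5122} + 22954}{13007} = \frac{117570389}{5122} \cdot \frac{1}{13007} = \frac{117570389}{66621854} \approx 1.7647$)
$\sqrt{J + A} = \sqrt{45164 + \frac{117570389}{66621854}} = \sqrt{\frac{3009026984445}{66621854}} = \frac{3 \sqrt{22274106271083895670}}{66621854}$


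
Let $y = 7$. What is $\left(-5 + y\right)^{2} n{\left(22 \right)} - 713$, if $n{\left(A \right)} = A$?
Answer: $-625$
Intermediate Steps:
$\left(-5 + y\right)^{2} n{\left(22 \right)} - 713 = \left(-5 + 7\right)^{2} \cdot 22 - 713 = 2^{2} \cdot 22 - 713 = 4 \cdot 22 - 713 = 88 - 713 = -625$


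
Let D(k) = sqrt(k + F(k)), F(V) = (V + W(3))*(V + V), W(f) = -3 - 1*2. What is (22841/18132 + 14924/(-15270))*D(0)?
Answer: 0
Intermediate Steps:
W(f) = -5 (W(f) = -3 - 2 = -5)
F(V) = 2*V*(-5 + V) (F(V) = (V - 5)*(V + V) = (-5 + V)*(2*V) = 2*V*(-5 + V))
D(k) = sqrt(k + 2*k*(-5 + k))
(22841/18132 + 14924/(-15270))*D(0) = (22841/18132 + 14924/(-15270))*sqrt(0*(-9 + 2*0)) = (22841*(1/18132) + 14924*(-1/15270))*sqrt(0*(-9 + 0)) = (22841/18132 - 7462/7635)*sqrt(0*(-9)) = 4343339*sqrt(0)/15381980 = (4343339/15381980)*0 = 0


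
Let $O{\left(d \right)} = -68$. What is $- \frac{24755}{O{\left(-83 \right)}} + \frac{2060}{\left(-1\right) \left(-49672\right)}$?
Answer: $\frac{153721305}{422212} \approx 364.09$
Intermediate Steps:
$- \frac{24755}{O{\left(-83 \right)}} + \frac{2060}{\left(-1\right) \left(-49672\right)} = - \frac{24755}{-68} + \frac{2060}{\left(-1\right) \left(-49672\right)} = \left(-24755\right) \left(- \frac{1}{68}\right) + \frac{2060}{49672} = \frac{24755}{68} + 2060 \cdot \frac{1}{49672} = \frac{24755}{68} + \frac{515}{12418} = \frac{153721305}{422212}$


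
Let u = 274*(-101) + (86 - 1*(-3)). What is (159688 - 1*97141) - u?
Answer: 90132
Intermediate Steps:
u = -27585 (u = -27674 + (86 + 3) = -27674 + 89 = -27585)
(159688 - 1*97141) - u = (159688 - 1*97141) - 1*(-27585) = (159688 - 97141) + 27585 = 62547 + 27585 = 90132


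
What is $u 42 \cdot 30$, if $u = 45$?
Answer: $56700$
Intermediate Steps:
$u 42 \cdot 30 = 45 \cdot 42 \cdot 30 = 1890 \cdot 30 = 56700$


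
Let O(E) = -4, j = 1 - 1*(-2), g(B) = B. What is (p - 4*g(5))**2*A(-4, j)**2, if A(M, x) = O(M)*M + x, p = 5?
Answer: 81225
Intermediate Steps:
j = 3 (j = 1 + 2 = 3)
A(M, x) = x - 4*M (A(M, x) = -4*M + x = x - 4*M)
(p - 4*g(5))**2*A(-4, j)**2 = (5 - 4*5)**2*(3 - 4*(-4))**2 = (5 - 20)**2*(3 + 16)**2 = (-15)**2*19**2 = 225*361 = 81225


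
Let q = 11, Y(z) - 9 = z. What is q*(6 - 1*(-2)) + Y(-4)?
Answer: 93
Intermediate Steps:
Y(z) = 9 + z
q*(6 - 1*(-2)) + Y(-4) = 11*(6 - 1*(-2)) + (9 - 4) = 11*(6 + 2) + 5 = 11*8 + 5 = 88 + 5 = 93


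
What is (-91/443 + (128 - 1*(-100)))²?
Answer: 10183433569/196249 ≈ 51890.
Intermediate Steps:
(-91/443 + (128 - 1*(-100)))² = (-91*1/443 + (128 + 100))² = (-91/443 + 228)² = (100913/443)² = 10183433569/196249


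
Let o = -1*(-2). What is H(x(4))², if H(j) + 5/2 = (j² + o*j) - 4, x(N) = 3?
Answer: 289/4 ≈ 72.250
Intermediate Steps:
o = 2
H(j) = -13/2 + j² + 2*j (H(j) = -5/2 + ((j² + 2*j) - 4) = -5/2 + (-4 + j² + 2*j) = -13/2 + j² + 2*j)
H(x(4))² = (-13/2 + 3² + 2*3)² = (-13/2 + 9 + 6)² = (17/2)² = 289/4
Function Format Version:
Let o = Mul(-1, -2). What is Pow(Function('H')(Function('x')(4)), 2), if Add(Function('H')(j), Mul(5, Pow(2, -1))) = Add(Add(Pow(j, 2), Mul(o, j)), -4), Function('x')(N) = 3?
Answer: Rational(289, 4) ≈ 72.250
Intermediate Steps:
o = 2
Function('H')(j) = Add(Rational(-13, 2), Pow(j, 2), Mul(2, j)) (Function('H')(j) = Add(Rational(-5, 2), Add(Add(Pow(j, 2), Mul(2, j)), -4)) = Add(Rational(-5, 2), Add(-4, Pow(j, 2), Mul(2, j))) = Add(Rational(-13, 2), Pow(j, 2), Mul(2, j)))
Pow(Function('H')(Function('x')(4)), 2) = Pow(Add(Rational(-13, 2), Pow(3, 2), Mul(2, 3)), 2) = Pow(Add(Rational(-13, 2), 9, 6), 2) = Pow(Rational(17, 2), 2) = Rational(289, 4)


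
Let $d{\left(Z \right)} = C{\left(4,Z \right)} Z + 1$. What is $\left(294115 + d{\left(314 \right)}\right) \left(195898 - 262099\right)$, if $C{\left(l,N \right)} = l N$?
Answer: $-45579388500$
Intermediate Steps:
$C{\left(l,N \right)} = N l$
$d{\left(Z \right)} = 1 + 4 Z^{2}$ ($d{\left(Z \right)} = Z 4 Z + 1 = 4 Z Z + 1 = 4 Z^{2} + 1 = 1 + 4 Z^{2}$)
$\left(294115 + d{\left(314 \right)}\right) \left(195898 - 262099\right) = \left(294115 + \left(1 + 4 \cdot 314^{2}\right)\right) \left(195898 - 262099\right) = \left(294115 + \left(1 + 4 \cdot 98596\right)\right) \left(-66201\right) = \left(294115 + \left(1 + 394384\right)\right) \left(-66201\right) = \left(294115 + 394385\right) \left(-66201\right) = 688500 \left(-66201\right) = -45579388500$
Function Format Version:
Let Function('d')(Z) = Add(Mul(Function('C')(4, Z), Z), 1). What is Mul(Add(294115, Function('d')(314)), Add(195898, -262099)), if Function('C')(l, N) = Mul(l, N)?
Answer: -45579388500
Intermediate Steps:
Function('C')(l, N) = Mul(N, l)
Function('d')(Z) = Add(1, Mul(4, Pow(Z, 2))) (Function('d')(Z) = Add(Mul(Mul(Z, 4), Z), 1) = Add(Mul(Mul(4, Z), Z), 1) = Add(Mul(4, Pow(Z, 2)), 1) = Add(1, Mul(4, Pow(Z, 2))))
Mul(Add(294115, Function('d')(314)), Add(195898, -262099)) = Mul(Add(294115, Add(1, Mul(4, Pow(314, 2)))), Add(195898, -262099)) = Mul(Add(294115, Add(1, Mul(4, 98596))), -66201) = Mul(Add(294115, Add(1, 394384)), -66201) = Mul(Add(294115, 394385), -66201) = Mul(688500, -66201) = -45579388500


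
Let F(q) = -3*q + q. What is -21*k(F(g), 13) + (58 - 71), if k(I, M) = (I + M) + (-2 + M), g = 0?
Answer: -517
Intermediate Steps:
F(q) = -2*q
k(I, M) = -2 + I + 2*M
-21*k(F(g), 13) + (58 - 71) = -21*(-2 - 2*0 + 2*13) + (58 - 71) = -21*(-2 + 0 + 26) - 13 = -21*24 - 13 = -504 - 13 = -517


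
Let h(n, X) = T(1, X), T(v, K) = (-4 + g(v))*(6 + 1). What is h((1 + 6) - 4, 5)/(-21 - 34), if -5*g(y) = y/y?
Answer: 147/275 ≈ 0.53455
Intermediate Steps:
g(y) = -1/5 (g(y) = -y/(5*y) = -1/5*1 = -1/5)
T(v, K) = -147/5 (T(v, K) = (-4 - 1/5)*(6 + 1) = -21/5*7 = -147/5)
h(n, X) = -147/5
h((1 + 6) - 4, 5)/(-21 - 34) = -147/5/(-21 - 34) = -147/5/(-55) = -1/55*(-147/5) = 147/275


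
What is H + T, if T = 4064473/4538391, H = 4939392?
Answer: 22416896262745/4538391 ≈ 4.9394e+6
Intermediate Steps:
T = 4064473/4538391 (T = 4064473*(1/4538391) = 4064473/4538391 ≈ 0.89558)
H + T = 4939392 + 4064473/4538391 = 22416896262745/4538391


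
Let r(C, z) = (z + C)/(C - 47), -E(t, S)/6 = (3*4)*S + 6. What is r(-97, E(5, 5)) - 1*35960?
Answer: -5177747/144 ≈ -35957.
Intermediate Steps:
E(t, S) = -36 - 72*S (E(t, S) = -6*((3*4)*S + 6) = -6*(12*S + 6) = -6*(6 + 12*S) = -36 - 72*S)
r(C, z) = (C + z)/(-47 + C)
r(-97, E(5, 5)) - 1*35960 = (-97 + (-36 - 72*5))/(-47 - 97) - 1*35960 = (-97 + (-36 - 360))/(-144) - 35960 = -(-97 - 396)/144 - 35960 = -1/144*(-493) - 35960 = 493/144 - 35960 = -5177747/144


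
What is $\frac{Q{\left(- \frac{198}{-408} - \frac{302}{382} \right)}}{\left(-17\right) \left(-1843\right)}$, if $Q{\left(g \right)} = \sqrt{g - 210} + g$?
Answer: $- \frac{3965}{406927028} + \frac{i \sqrt{8869001915}}{203463514} \approx -9.7438 \cdot 10^{-6} + 0.00046286 i$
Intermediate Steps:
$Q{\left(g \right)} = g + \sqrt{-210 + g}$ ($Q{\left(g \right)} = \sqrt{-210 + g} + g = g + \sqrt{-210 + g}$)
$\frac{Q{\left(- \frac{198}{-408} - \frac{302}{382} \right)}}{\left(-17\right) \left(-1843\right)} = \frac{\left(- \frac{198}{-408} - \frac{302}{382}\right) + \sqrt{-210 - \left(- \frac{33}{68} + \frac{151}{191}\right)}}{\left(-17\right) \left(-1843\right)} = \frac{\left(\left(-198\right) \left(- \frac{1}{408}\right) - \frac{151}{191}\right) + \sqrt{-210 - \frac{3965}{12988}}}{31331} = \left(\left(\frac{33}{68} - \frac{151}{191}\right) + \sqrt{-210 + \left(\frac{33}{68} - \frac{151}{191}\right)}\right) \frac{1}{31331} = \left(- \frac{3965}{12988} + \sqrt{-210 - \frac{3965}{12988}}\right) \frac{1}{31331} = \left(- \frac{3965}{12988} + \sqrt{- \frac{2731445}{12988}}\right) \frac{1}{31331} = \left(- \frac{3965}{12988} + \frac{i \sqrt{8869001915}}{6494}\right) \frac{1}{31331} = - \frac{3965}{406927028} + \frac{i \sqrt{8869001915}}{203463514}$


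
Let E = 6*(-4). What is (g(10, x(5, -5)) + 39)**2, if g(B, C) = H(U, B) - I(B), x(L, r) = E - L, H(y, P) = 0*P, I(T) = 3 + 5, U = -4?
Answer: 961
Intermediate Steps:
I(T) = 8
E = -24
H(y, P) = 0
x(L, r) = -24 - L
g(B, C) = -8 (g(B, C) = 0 - 1*8 = 0 - 8 = -8)
(g(10, x(5, -5)) + 39)**2 = (-8 + 39)**2 = 31**2 = 961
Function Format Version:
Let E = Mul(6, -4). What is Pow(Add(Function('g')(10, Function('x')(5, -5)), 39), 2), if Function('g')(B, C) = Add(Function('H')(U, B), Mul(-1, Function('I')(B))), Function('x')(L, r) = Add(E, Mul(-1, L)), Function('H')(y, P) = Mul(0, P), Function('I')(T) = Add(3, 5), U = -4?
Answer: 961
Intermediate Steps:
Function('I')(T) = 8
E = -24
Function('H')(y, P) = 0
Function('x')(L, r) = Add(-24, Mul(-1, L))
Function('g')(B, C) = -8 (Function('g')(B, C) = Add(0, Mul(-1, 8)) = Add(0, -8) = -8)
Pow(Add(Function('g')(10, Function('x')(5, -5)), 39), 2) = Pow(Add(-8, 39), 2) = Pow(31, 2) = 961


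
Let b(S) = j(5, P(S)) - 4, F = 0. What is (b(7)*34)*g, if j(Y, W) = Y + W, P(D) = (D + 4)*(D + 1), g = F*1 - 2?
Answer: -6052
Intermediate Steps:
g = -2 (g = 0*1 - 2 = 0 - 2 = -2)
P(D) = (1 + D)*(4 + D) (P(D) = (4 + D)*(1 + D) = (1 + D)*(4 + D))
j(Y, W) = W + Y
b(S) = 5 + S² + 5*S (b(S) = ((4 + S² + 5*S) + 5) - 4 = (9 + S² + 5*S) - 4 = 5 + S² + 5*S)
(b(7)*34)*g = ((5 + 7² + 5*7)*34)*(-2) = ((5 + 49 + 35)*34)*(-2) = (89*34)*(-2) = 3026*(-2) = -6052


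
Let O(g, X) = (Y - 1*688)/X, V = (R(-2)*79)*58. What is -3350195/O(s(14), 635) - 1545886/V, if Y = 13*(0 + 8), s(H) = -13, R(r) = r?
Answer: 4874039132431/1337944 ≈ 3.6429e+6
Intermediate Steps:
V = -9164 (V = -2*79*58 = -158*58 = -9164)
Y = 104 (Y = 13*8 = 104)
O(g, X) = -584/X (O(g, X) = (104 - 1*688)/X = (104 - 688)/X = -584/X)
-3350195/O(s(14), 635) - 1545886/V = -3350195/((-584/635)) - 1545886/(-9164) = -3350195/((-584*1/635)) - 1545886*(-1/9164) = -3350195/(-584/635) + 772943/4582 = -3350195*(-635/584) + 772943/4582 = 2127373825/584 + 772943/4582 = 4874039132431/1337944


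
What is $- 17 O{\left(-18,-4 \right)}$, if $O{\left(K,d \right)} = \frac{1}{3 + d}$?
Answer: $17$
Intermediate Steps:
$- 17 O{\left(-18,-4 \right)} = - \frac{17}{3 - 4} = - \frac{17}{-1} = \left(-17\right) \left(-1\right) = 17$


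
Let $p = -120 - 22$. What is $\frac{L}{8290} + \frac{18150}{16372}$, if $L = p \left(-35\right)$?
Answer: $\frac{11591617}{6786194} \approx 1.7081$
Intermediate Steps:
$p = -142$ ($p = -120 - 22 = -142$)
$L = 4970$ ($L = \left(-142\right) \left(-35\right) = 4970$)
$\frac{L}{8290} + \frac{18150}{16372} = \frac{4970}{8290} + \frac{18150}{16372} = 4970 \cdot \frac{1}{8290} + 18150 \cdot \frac{1}{16372} = \frac{497}{829} + \frac{9075}{8186} = \frac{11591617}{6786194}$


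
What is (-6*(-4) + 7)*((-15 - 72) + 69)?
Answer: -558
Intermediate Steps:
(-6*(-4) + 7)*((-15 - 72) + 69) = (24 + 7)*(-87 + 69) = 31*(-18) = -558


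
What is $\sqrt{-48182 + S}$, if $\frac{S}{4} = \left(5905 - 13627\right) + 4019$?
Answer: $i \sqrt{62994} \approx 250.99 i$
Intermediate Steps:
$S = -14812$ ($S = 4 \left(\left(5905 - 13627\right) + 4019\right) = 4 \left(-7722 + 4019\right) = 4 \left(-3703\right) = -14812$)
$\sqrt{-48182 + S} = \sqrt{-48182 - 14812} = \sqrt{-62994} = i \sqrt{62994}$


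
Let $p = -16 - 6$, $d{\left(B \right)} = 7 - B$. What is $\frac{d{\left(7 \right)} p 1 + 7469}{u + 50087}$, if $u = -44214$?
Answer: $\frac{1067}{839} \approx 1.2718$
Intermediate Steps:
$p = -22$ ($p = -16 - 6 = -22$)
$\frac{d{\left(7 \right)} p 1 + 7469}{u + 50087} = \frac{\left(7 - 7\right) \left(-22\right) 1 + 7469}{-44214 + 50087} = \frac{\left(7 - 7\right) \left(-22\right) 1 + 7469}{5873} = \left(0 \left(-22\right) 1 + 7469\right) \frac{1}{5873} = \left(0 \cdot 1 + 7469\right) \frac{1}{5873} = \left(0 + 7469\right) \frac{1}{5873} = 7469 \cdot \frac{1}{5873} = \frac{1067}{839}$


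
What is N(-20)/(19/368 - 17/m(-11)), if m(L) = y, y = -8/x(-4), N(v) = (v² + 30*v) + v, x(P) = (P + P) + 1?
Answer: 16192/1091 ≈ 14.841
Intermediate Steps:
x(P) = 1 + 2*P (x(P) = 2*P + 1 = 1 + 2*P)
N(v) = v² + 31*v
y = 8/7 (y = -8/(1 + 2*(-4)) = -8/(1 - 8) = -8/(-7) = -8*(-⅐) = 8/7 ≈ 1.1429)
m(L) = 8/7
N(-20)/(19/368 - 17/m(-11)) = (-20*(31 - 20))/(19/368 - 17/8/7) = (-20*11)/(19*(1/368) - 17*7/8) = -220/(19/368 - 119/8) = -220/(-5455/368) = -220*(-368/5455) = 16192/1091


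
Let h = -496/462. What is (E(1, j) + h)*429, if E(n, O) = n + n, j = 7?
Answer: 2782/7 ≈ 397.43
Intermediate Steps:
h = -248/231 (h = -496*1/462 = -248/231 ≈ -1.0736)
E(n, O) = 2*n
(E(1, j) + h)*429 = (2*1 - 248/231)*429 = (2 - 248/231)*429 = (214/231)*429 = 2782/7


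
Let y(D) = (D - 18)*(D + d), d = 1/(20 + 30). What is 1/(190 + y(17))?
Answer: 50/8649 ≈ 0.0057810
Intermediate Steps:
d = 1/50 ≈ 0.020000
y(D) = (-18 + D)*(1/50 + D) (y(D) = (D - 18)*(D + 1/50) = (-18 + D)*(1/50 + D))
1/(190 + y(17)) = 1/(190 + (-9/25 + 17² - 899/50*17)) = 1/(190 + (-9/25 + 289 - 15283/50)) = 1/(190 - 851/50) = 1/(8649/50) = 50/8649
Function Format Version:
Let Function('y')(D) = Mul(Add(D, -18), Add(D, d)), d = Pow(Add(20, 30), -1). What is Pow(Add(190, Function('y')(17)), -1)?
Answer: Rational(50, 8649) ≈ 0.0057810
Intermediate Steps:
d = Rational(1, 50) (d = Pow(50, -1) = Rational(1, 50) ≈ 0.020000)
Function('y')(D) = Mul(Add(-18, D), Add(Rational(1, 50), D)) (Function('y')(D) = Mul(Add(D, -18), Add(D, Rational(1, 50))) = Mul(Add(-18, D), Add(Rational(1, 50), D)))
Pow(Add(190, Function('y')(17)), -1) = Pow(Add(190, Add(Rational(-9, 25), Pow(17, 2), Mul(Rational(-899, 50), 17))), -1) = Pow(Add(190, Add(Rational(-9, 25), 289, Rational(-15283, 50))), -1) = Pow(Add(190, Rational(-851, 50)), -1) = Pow(Rational(8649, 50), -1) = Rational(50, 8649)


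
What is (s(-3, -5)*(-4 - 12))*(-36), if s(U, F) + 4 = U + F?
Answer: -6912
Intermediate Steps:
s(U, F) = -4 + F + U (s(U, F) = -4 + (U + F) = -4 + (F + U) = -4 + F + U)
(s(-3, -5)*(-4 - 12))*(-36) = ((-4 - 5 - 3)*(-4 - 12))*(-36) = -12*(-16)*(-36) = 192*(-36) = -6912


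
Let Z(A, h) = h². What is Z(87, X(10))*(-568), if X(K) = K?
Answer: -56800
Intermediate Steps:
Z(87, X(10))*(-568) = 10²*(-568) = 100*(-568) = -56800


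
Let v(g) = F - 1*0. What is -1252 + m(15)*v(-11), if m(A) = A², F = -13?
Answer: -4177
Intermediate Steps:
v(g) = -13 (v(g) = -13 - 1*0 = -13 + 0 = -13)
-1252 + m(15)*v(-11) = -1252 + 15²*(-13) = -1252 + 225*(-13) = -1252 - 2925 = -4177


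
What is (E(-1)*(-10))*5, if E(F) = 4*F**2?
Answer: -200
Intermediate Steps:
(E(-1)*(-10))*5 = ((4*(-1)**2)*(-10))*5 = ((4*1)*(-10))*5 = (4*(-10))*5 = -40*5 = -200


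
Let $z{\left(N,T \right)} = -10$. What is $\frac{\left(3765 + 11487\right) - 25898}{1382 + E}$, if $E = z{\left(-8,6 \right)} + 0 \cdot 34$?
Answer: $- \frac{5323}{686} \approx -7.7595$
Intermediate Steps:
$E = -10$ ($E = -10 + 0 \cdot 34 = -10 + 0 = -10$)
$\frac{\left(3765 + 11487\right) - 25898}{1382 + E} = \frac{\left(3765 + 11487\right) - 25898}{1382 - 10} = \frac{15252 - 25898}{1372} = \left(-10646\right) \frac{1}{1372} = - \frac{5323}{686}$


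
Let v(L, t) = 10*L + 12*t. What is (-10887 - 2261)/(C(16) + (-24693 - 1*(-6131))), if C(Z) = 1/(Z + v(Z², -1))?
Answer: 1774288/2504893 ≈ 0.70833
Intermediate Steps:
C(Z) = 1/(-12 + Z + 10*Z²) (C(Z) = 1/(Z + (10*Z² + 12*(-1))) = 1/(Z + (10*Z² - 12)) = 1/(Z + (-12 + 10*Z²)) = 1/(-12 + Z + 10*Z²))
(-10887 - 2261)/(C(16) + (-24693 - 1*(-6131))) = (-10887 - 2261)/(1/(-12 + 16 + 10*16²) + (-24693 - 1*(-6131))) = -13148/(1/(-12 + 16 + 10*256) + (-24693 + 6131)) = -13148/(1/(-12 + 16 + 2560) - 18562) = -13148/(1/2564 - 18562) = -13148/(-47592967/2564) = -13148*(-2564/47592967) = 1774288/2504893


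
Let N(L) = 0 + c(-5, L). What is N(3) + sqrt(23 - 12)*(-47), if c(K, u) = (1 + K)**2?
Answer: 16 - 47*sqrt(11) ≈ -139.88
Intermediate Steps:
N(L) = 16 (N(L) = 0 + (1 - 5)**2 = 0 + (-4)**2 = 0 + 16 = 16)
N(3) + sqrt(23 - 12)*(-47) = 16 + sqrt(23 - 12)*(-47) = 16 + sqrt(11)*(-47) = 16 - 47*sqrt(11)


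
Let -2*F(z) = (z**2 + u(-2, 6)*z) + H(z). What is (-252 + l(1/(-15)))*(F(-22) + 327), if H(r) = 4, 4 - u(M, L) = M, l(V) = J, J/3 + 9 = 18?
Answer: -33525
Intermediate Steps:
J = 27 (J = -27 + 3*18 = -27 + 54 = 27)
l(V) = 27
u(M, L) = 4 - M
F(z) = -2 - 3*z - z**2/2 (F(z) = -((z**2 + (4 - 1*(-2))*z) + 4)/2 = -((z**2 + (4 + 2)*z) + 4)/2 = -((z**2 + 6*z) + 4)/2 = -(4 + z**2 + 6*z)/2 = -2 - 3*z - z**2/2)
(-252 + l(1/(-15)))*(F(-22) + 327) = (-252 + 27)*((-2 - 3*(-22) - 1/2*(-22)**2) + 327) = -225*((-2 + 66 - 1/2*484) + 327) = -225*((-2 + 66 - 242) + 327) = -225*(-178 + 327) = -225*149 = -33525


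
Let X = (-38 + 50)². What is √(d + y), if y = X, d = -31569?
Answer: 5*I*√1257 ≈ 177.27*I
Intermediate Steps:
X = 144 (X = 12² = 144)
y = 144
√(d + y) = √(-31569 + 144) = √(-31425) = 5*I*√1257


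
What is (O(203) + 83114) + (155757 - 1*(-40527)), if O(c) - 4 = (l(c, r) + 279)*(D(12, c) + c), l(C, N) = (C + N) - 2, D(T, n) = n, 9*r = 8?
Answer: 4271786/9 ≈ 4.7464e+5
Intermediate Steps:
r = 8/9 (r = (⅑)*8 = 8/9 ≈ 0.88889)
l(C, N) = -2 + C + N
O(c) = 4 + 2*c*(2501/9 + c) (O(c) = 4 + ((-2 + c + 8/9) + 279)*(c + c) = 4 + ((-10/9 + c) + 279)*(2*c) = 4 + (2501/9 + c)*(2*c) = 4 + 2*c*(2501/9 + c))
(O(203) + 83114) + (155757 - 1*(-40527)) = ((4 + 2*203² + (5002/9)*203) + 83114) + (155757 - 1*(-40527)) = ((4 + 2*41209 + 1015406/9) + 83114) + (155757 + 40527) = ((4 + 82418 + 1015406/9) + 83114) + 196284 = (1757204/9 + 83114) + 196284 = 2505230/9 + 196284 = 4271786/9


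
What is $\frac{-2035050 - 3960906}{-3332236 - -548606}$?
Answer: $\frac{2997978}{1391815} \approx 2.154$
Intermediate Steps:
$\frac{-2035050 - 3960906}{-3332236 - -548606} = - \frac{5995956}{-3332236 + \left(-13556 + 562162\right)} = - \frac{5995956}{-3332236 + 548606} = - \frac{5995956}{-2783630} = \left(-5995956\right) \left(- \frac{1}{2783630}\right) = \frac{2997978}{1391815}$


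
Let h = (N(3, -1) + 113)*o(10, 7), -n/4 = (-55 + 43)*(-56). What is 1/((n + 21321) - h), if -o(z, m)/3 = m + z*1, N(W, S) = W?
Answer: 1/24549 ≈ 4.0735e-5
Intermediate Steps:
n = -2688 (n = -4*(-55 + 43)*(-56) = -(-48)*(-56) = -4*672 = -2688)
o(z, m) = -3*m - 3*z (o(z, m) = -3*(m + z*1) = -3*(m + z) = -3*m - 3*z)
h = -5916 (h = (3 + 113)*(-3*7 - 3*10) = 116*(-21 - 30) = 116*(-51) = -5916)
1/((n + 21321) - h) = 1/((-2688 + 21321) - 1*(-5916)) = 1/(18633 + 5916) = 1/24549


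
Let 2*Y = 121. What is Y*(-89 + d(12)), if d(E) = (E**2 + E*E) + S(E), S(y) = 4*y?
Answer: 29887/2 ≈ 14944.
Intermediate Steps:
Y = 121/2 (Y = (1/2)*121 = 121/2 ≈ 60.500)
d(E) = 2*E**2 + 4*E (d(E) = (E**2 + E*E) + 4*E = (E**2 + E**2) + 4*E = 2*E**2 + 4*E)
Y*(-89 + d(12)) = 121*(-89 + 2*12*(2 + 12))/2 = 121*(-89 + 2*12*14)/2 = 121*(-89 + 336)/2 = (121/2)*247 = 29887/2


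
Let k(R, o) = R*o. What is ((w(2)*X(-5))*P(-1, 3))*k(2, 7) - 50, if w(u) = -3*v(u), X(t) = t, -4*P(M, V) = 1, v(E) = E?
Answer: -155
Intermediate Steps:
P(M, V) = -¼ (P(M, V) = -¼*1 = -¼)
w(u) = -3*u
((w(2)*X(-5))*P(-1, 3))*k(2, 7) - 50 = ((-3*2*(-5))*(-¼))*(2*7) - 50 = (-6*(-5)*(-¼))*14 - 50 = (30*(-¼))*14 - 50 = -15/2*14 - 50 = -105 - 50 = -155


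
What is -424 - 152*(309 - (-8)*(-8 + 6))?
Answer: -44960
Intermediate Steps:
-424 - 152*(309 - (-8)*(-8 + 6)) = -424 - 152*(309 - (-8)*(-2)) = -424 - 152*(309 - 1*16) = -424 - 152*(309 - 16) = -424 - 152*293 = -424 - 44536 = -44960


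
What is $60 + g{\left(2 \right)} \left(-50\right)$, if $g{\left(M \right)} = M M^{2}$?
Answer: $-340$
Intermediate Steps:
$g{\left(M \right)} = M^{3}$
$60 + g{\left(2 \right)} \left(-50\right) = 60 + 2^{3} \left(-50\right) = 60 + 8 \left(-50\right) = 60 - 400 = -340$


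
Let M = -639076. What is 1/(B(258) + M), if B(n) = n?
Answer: -1/638818 ≈ -1.5654e-6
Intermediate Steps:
1/(B(258) + M) = 1/(258 - 639076) = 1/(-638818) = -1/638818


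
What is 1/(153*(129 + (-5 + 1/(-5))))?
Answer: 5/94707 ≈ 5.2794e-5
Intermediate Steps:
1/(153*(129 + (-5 + 1/(-5)))) = 1/(153*(129 + (-5 + 1*(-⅕)))) = 1/(153*(129 + (-5 - ⅕))) = 1/(153*(129 - 26/5)) = 1/(153*(619/5)) = 1/(94707/5) = 5/94707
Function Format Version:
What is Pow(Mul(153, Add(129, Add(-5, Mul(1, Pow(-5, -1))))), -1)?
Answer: Rational(5, 94707) ≈ 5.2794e-5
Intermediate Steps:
Pow(Mul(153, Add(129, Add(-5, Mul(1, Pow(-5, -1))))), -1) = Pow(Mul(153, Add(129, Add(-5, Mul(1, Rational(-1, 5))))), -1) = Pow(Mul(153, Add(129, Add(-5, Rational(-1, 5)))), -1) = Pow(Mul(153, Add(129, Rational(-26, 5))), -1) = Pow(Mul(153, Rational(619, 5)), -1) = Pow(Rational(94707, 5), -1) = Rational(5, 94707)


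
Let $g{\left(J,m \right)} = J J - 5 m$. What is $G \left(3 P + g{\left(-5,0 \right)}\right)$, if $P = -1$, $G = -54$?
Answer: $-1188$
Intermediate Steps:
$g{\left(J,m \right)} = J^{2} - 5 m$
$G \left(3 P + g{\left(-5,0 \right)}\right) = - 54 \left(3 \left(-1\right) + \left(\left(-5\right)^{2} - 0\right)\right) = - 54 \left(-3 + \left(25 + 0\right)\right) = - 54 \left(-3 + 25\right) = \left(-54\right) 22 = -1188$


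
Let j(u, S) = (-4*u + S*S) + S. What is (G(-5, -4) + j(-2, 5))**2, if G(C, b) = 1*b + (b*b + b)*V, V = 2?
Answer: 3364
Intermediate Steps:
j(u, S) = S + S**2 - 4*u (j(u, S) = (-4*u + S**2) + S = (S**2 - 4*u) + S = S + S**2 - 4*u)
G(C, b) = 2*b**2 + 3*b (G(C, b) = 1*b + (b*b + b)*2 = b + (b**2 + b)*2 = b + (b + b**2)*2 = b + (2*b + 2*b**2) = 2*b**2 + 3*b)
(G(-5, -4) + j(-2, 5))**2 = (-4*(3 + 2*(-4)) + (5 + 5**2 - 4*(-2)))**2 = (-4*(3 - 8) + (5 + 25 + 8))**2 = (-4*(-5) + 38)**2 = (20 + 38)**2 = 58**2 = 3364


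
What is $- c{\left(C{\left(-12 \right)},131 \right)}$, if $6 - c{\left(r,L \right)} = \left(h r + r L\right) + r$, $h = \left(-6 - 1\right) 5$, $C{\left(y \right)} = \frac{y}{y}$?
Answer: $91$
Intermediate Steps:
$C{\left(y \right)} = 1$
$h = -35$ ($h = \left(-7\right) 5 = -35$)
$c{\left(r,L \right)} = 6 + 34 r - L r$ ($c{\left(r,L \right)} = 6 - \left(\left(- 35 r + r L\right) + r\right) = 6 - \left(\left(- 35 r + L r\right) + r\right) = 6 - \left(- 34 r + L r\right) = 6 + 34 r - L r$)
$- c{\left(C{\left(-12 \right)},131 \right)} = - (6 + 34 \cdot 1 - 131 \cdot 1) = - (6 + 34 - 131) = \left(-1\right) \left(-91\right) = 91$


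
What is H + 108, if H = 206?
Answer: 314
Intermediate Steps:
H + 108 = 206 + 108 = 314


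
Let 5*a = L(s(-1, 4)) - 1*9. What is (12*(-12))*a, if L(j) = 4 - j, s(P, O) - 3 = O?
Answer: 1728/5 ≈ 345.60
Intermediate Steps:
s(P, O) = 3 + O
a = -12/5 (a = ((4 - (3 + 4)) - 1*9)/5 = ((4 - 1*7) - 9)/5 = ((4 - 7) - 9)/5 = (-3 - 9)/5 = (⅕)*(-12) = -12/5 ≈ -2.4000)
(12*(-12))*a = (12*(-12))*(-12/5) = -144*(-12/5) = 1728/5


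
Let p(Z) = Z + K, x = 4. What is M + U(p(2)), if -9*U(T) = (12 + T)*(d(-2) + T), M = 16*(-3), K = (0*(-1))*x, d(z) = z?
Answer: -48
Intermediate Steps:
K = 0 (K = (0*(-1))*4 = 0*4 = 0)
M = -48
p(Z) = Z (p(Z) = Z + 0 = Z)
U(T) = -(-2 + T)*(12 + T)/9 (U(T) = -(12 + T)*(-2 + T)/9 = -(-2 + T)*(12 + T)/9)
M + U(p(2)) = -48 + (8/3 - 10/9*2 - ⅑*2²) = -48 + (8/3 - 20/9 - ⅑*4) = -48 + (8/3 - 20/9 - 4/9) = -48 + 0 = -48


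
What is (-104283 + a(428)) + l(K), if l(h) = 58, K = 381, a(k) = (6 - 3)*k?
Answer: -102941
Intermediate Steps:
a(k) = 3*k
(-104283 + a(428)) + l(K) = (-104283 + 3*428) + 58 = (-104283 + 1284) + 58 = -102999 + 58 = -102941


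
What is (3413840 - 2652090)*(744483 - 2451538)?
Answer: -1300349146250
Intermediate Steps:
(3413840 - 2652090)*(744483 - 2451538) = 761750*(-1707055) = -1300349146250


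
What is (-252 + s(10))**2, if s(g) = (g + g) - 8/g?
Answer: 1354896/25 ≈ 54196.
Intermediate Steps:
s(g) = -8/g + 2*g (s(g) = 2*g - 8/g = -8/g + 2*g)
(-252 + s(10))**2 = (-252 + (-8/10 + 2*10))**2 = (-252 + (-8*1/10 + 20))**2 = (-252 + (-4/5 + 20))**2 = (-252 + 96/5)**2 = (-1164/5)**2 = 1354896/25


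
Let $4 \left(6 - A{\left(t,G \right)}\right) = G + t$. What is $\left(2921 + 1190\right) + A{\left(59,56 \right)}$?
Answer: $\frac{16353}{4} \approx 4088.3$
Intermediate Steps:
$A{\left(t,G \right)} = 6 - \frac{G}{4} - \frac{t}{4}$ ($A{\left(t,G \right)} = 6 - \frac{G + t}{4} = 6 - \left(\frac{G}{4} + \frac{t}{4}\right) = 6 - \frac{G}{4} - \frac{t}{4}$)
$\left(2921 + 1190\right) + A{\left(59,56 \right)} = \left(2921 + 1190\right) - \frac{91}{4} = 4111 - \frac{91}{4} = \frac{16353}{4}$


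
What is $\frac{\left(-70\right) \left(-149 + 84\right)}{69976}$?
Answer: $\frac{2275}{34988} \approx 0.065022$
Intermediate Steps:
$\frac{\left(-70\right) \left(-149 + 84\right)}{69976} = \left(-70\right) \left(-65\right) \frac{1}{69976} = 4550 \cdot \frac{1}{69976} = \frac{2275}{34988}$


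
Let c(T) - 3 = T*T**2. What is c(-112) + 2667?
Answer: -1402258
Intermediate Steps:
c(T) = 3 + T**3 (c(T) = 3 + T*T**2 = 3 + T**3)
c(-112) + 2667 = (3 + (-112)**3) + 2667 = (3 - 1404928) + 2667 = -1404925 + 2667 = -1402258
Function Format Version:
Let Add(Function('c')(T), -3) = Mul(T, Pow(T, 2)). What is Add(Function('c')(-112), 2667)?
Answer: -1402258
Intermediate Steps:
Function('c')(T) = Add(3, Pow(T, 3)) (Function('c')(T) = Add(3, Mul(T, Pow(T, 2))) = Add(3, Pow(T, 3)))
Add(Function('c')(-112), 2667) = Add(Add(3, Pow(-112, 3)), 2667) = Add(Add(3, -1404928), 2667) = Add(-1404925, 2667) = -1402258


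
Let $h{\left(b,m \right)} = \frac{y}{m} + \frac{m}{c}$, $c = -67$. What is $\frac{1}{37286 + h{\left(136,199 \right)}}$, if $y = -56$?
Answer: $\frac{13333}{497090885} \approx 2.6822 \cdot 10^{-5}$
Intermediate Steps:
$h{\left(b,m \right)} = - \frac{56}{m} - \frac{m}{67}$ ($h{\left(b,m \right)} = - \frac{56}{m} + \frac{m}{-67} = - \frac{56}{m} + m \left(- \frac{1}{67}\right) = - \frac{56}{m} - \frac{m}{67}$)
$\frac{1}{37286 + h{\left(136,199 \right)}} = \frac{1}{37286 - \left(\frac{199}{67} + \frac{56}{199}\right)} = \frac{1}{37286 - \frac{43353}{13333}} = \frac{1}{\frac{497090885}{13333}} = \frac{13333}{497090885}$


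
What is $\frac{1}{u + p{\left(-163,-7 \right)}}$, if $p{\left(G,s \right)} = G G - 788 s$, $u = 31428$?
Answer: $\frac{1}{63513} \approx 1.5745 \cdot 10^{-5}$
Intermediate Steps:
$p{\left(G,s \right)} = G^{2} - 788 s$
$\frac{1}{u + p{\left(-163,-7 \right)}} = \frac{1}{31428 + \left(\left(-163\right)^{2} - -5516\right)} = \frac{1}{31428 + \left(26569 + 5516\right)} = \frac{1}{31428 + 32085} = \frac{1}{63513}$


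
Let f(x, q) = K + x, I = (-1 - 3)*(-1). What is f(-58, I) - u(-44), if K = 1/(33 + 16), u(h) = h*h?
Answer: -97705/49 ≈ -1994.0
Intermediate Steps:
u(h) = h²
K = 1/49 ≈ 0.020408
I = 4 (I = -4*(-1) = 4)
f(x, q) = 1/49 + x
f(-58, I) - u(-44) = (1/49 - 58) - 1*(-44)² = -2841/49 - 1*1936 = -2841/49 - 1936 = -97705/49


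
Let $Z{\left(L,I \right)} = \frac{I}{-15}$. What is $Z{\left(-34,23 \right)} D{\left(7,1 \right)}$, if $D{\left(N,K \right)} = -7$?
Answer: $\frac{161}{15} \approx 10.733$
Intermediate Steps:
$Z{\left(L,I \right)} = - \frac{I}{15}$ ($Z{\left(L,I \right)} = I \left(- \frac{1}{15}\right) = - \frac{I}{15}$)
$Z{\left(-34,23 \right)} D{\left(7,1 \right)} = \left(- \frac{1}{15}\right) 23 \left(-7\right) = \left(- \frac{23}{15}\right) \left(-7\right) = \frac{161}{15}$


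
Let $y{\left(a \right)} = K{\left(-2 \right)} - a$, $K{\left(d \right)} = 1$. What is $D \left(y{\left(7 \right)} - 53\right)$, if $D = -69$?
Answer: $4071$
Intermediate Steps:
$y{\left(a \right)} = 1 - a$
$D \left(y{\left(7 \right)} - 53\right) = - 69 \left(\left(1 - 7\right) - 53\right) = - 69 \left(-6 - 53\right) = \left(-69\right) \left(-59\right) = 4071$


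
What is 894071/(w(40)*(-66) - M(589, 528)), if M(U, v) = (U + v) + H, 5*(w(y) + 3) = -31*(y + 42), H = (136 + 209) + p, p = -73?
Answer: 4470355/161817 ≈ 27.626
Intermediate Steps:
H = 272 (H = (136 + 209) - 73 = 345 - 73 = 272)
w(y) = -1317/5 - 31*y/5 (w(y) = -3 + (-31*(y + 42))/5 = -3 + (-31*(42 + y))/5 = -3 + (-1302 - 31*y)/5 = -3 + (-1302/5 - 31*y/5) = -1317/5 - 31*y/5)
M(U, v) = 272 + U + v (M(U, v) = (U + v) + 272 = 272 + U + v)
894071/(w(40)*(-66) - M(589, 528)) = 894071/((-1317/5 - 31/5*40)*(-66) - (272 + 589 + 528)) = 894071/((-1317/5 - 248)*(-66) - 1*1389) = 894071/(-2557/5*(-66) - 1389) = 894071/(168762/5 - 1389) = 894071/(161817/5) = 894071*(5/161817) = 4470355/161817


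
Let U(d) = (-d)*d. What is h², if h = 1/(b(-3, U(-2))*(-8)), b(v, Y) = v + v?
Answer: 1/2304 ≈ 0.00043403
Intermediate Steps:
U(d) = -d²
b(v, Y) = 2*v
h = 1/48 (h = 1/((2*(-3))*(-8)) = 1/(-6*(-8)) = 1/48 ≈ 0.020833)
h² = (1/48)² = 1/2304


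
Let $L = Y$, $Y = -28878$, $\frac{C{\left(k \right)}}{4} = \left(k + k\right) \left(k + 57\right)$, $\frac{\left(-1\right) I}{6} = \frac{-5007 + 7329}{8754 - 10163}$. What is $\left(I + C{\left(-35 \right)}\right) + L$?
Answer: $- \frac{49354610}{1409} \approx -35028.0$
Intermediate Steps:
$I = \frac{13932}{1409}$ ($I = - 6 \frac{-5007 + 7329}{8754 - 10163} = - 6 \frac{2322}{-1409} = - 6 \cdot 2322 \left(- \frac{1}{1409}\right) = \left(-6\right) \left(- \frac{2322}{1409}\right) = \frac{13932}{1409} \approx 9.8879$)
$C{\left(k \right)} = 8 k \left(57 + k\right)$ ($C{\left(k \right)} = 4 \left(k + k\right) \left(k + 57\right) = 4 \cdot 2 k \left(57 + k\right) = 8 k \left(57 + k\right)$)
$L = -28878$
$\left(I + C{\left(-35 \right)}\right) + L = \left(\frac{13932}{1409} + 8 \left(-35\right) \left(57 - 35\right)\right) - 28878 = \left(\frac{13932}{1409} + 8 \left(-35\right) 22\right) - 28878 = \left(\frac{13932}{1409} - 6160\right) - 28878 = - \frac{8665508}{1409} - 28878 = - \frac{49354610}{1409}$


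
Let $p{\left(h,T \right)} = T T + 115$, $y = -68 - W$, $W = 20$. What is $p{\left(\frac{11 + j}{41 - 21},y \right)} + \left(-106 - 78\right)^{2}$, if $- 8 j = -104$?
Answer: $41715$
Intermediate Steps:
$j = 13$ ($j = \left(- \frac{1}{8}\right) \left(-104\right) = 13$)
$y = -88$ ($y = -68 - 20 = -88$)
$p{\left(h,T \right)} = 115 + T^{2}$ ($p{\left(h,T \right)} = T^{2} + 115 = 115 + T^{2}$)
$p{\left(\frac{11 + j}{41 - 21},y \right)} + \left(-106 - 78\right)^{2} = \left(115 + \left(-88\right)^{2}\right) + \left(-106 - 78\right)^{2} = \left(115 + 7744\right) + \left(-184\right)^{2} = 7859 + 33856 = 41715$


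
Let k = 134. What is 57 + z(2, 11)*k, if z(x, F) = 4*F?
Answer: 5953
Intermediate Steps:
57 + z(2, 11)*k = 57 + (4*11)*134 = 57 + 44*134 = 57 + 5896 = 5953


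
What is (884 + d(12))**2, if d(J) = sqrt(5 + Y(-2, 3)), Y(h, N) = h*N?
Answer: (884 + I)**2 ≈ 7.8146e+5 + 1768.0*I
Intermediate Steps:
Y(h, N) = N*h
d(J) = I (d(J) = sqrt(5 + 3*(-2)) = sqrt(5 - 6) = sqrt(-1) = I)
(884 + d(12))**2 = (884 + I)**2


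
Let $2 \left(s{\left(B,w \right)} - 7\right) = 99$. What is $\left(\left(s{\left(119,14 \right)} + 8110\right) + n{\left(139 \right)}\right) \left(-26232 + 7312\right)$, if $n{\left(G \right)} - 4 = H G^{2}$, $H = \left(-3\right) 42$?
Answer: $45905132460$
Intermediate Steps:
$s{\left(B,w \right)} = \frac{113}{2}$ ($s{\left(B,w \right)} = 7 + \frac{1}{2} \cdot 99 = 7 + \frac{99}{2} = \frac{113}{2}$)
$H = -126$
$n{\left(G \right)} = 4 - 126 G^{2}$
$\left(\left(s{\left(119,14 \right)} + 8110\right) + n{\left(139 \right)}\right) \left(-26232 + 7312\right) = \left(\left(\frac{113}{2} + 8110\right) + \left(4 - 126 \cdot 139^{2}\right)\right) \left(-26232 + 7312\right) = \left(\frac{16333}{2} + \left(4 - 2434446\right)\right) \left(-18920\right) = \left(\frac{16333}{2} - 2434442\right) \left(-18920\right) = \left(- \frac{4852551}{2}\right) \left(-18920\right) = 45905132460$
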